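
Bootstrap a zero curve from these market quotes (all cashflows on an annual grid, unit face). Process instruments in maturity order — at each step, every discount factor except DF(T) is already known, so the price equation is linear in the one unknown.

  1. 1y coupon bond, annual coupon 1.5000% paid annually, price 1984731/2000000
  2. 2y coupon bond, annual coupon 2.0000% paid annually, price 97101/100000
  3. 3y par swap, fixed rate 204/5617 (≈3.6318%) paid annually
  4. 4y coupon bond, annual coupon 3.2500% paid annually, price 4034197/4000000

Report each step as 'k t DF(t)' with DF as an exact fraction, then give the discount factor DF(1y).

1 1 9777/10000
2 2 583/625
3 3 449/500
4 4 2221/2500
DF(1y) = 9777/10000 ≈ 0.977700

step 1 [1y] bond c/1=3/200: DF=(1984731/2000000 − 3/200·(0))/(1+3/200) = 9777/10000 ≈ 0.977700
step 2 [2y] bond c/1=1/50: DF=(97101/100000 − 1/50·(0.977700))/(1+1/50) = 583/625 ≈ 0.932800
step 3 [3y] swap r/1=204/5617: DF=(1 − 204/5617·(0.977700+0.932800))/(1+204/5617) = 449/500 ≈ 0.898000
step 4 [4y] bond c/1=13/400: DF=(4034197/4000000 − 13/400·(0.977700+0.932800+0.898000))/(1+13/400) = 2221/2500 ≈ 0.888400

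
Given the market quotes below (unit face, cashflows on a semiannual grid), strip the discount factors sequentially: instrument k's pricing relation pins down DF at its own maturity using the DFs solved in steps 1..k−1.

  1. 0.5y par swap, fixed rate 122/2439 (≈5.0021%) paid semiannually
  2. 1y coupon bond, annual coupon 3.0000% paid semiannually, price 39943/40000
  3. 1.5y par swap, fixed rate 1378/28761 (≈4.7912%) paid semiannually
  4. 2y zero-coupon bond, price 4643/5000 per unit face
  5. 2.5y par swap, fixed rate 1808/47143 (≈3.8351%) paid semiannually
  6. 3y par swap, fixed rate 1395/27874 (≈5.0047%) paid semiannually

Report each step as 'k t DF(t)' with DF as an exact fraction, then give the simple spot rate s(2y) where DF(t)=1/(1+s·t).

1 1/2 2439/2500
2 1 4847/5000
3 3/2 9311/10000
4 2 4643/5000
5 5/2 1137/1250
6 3 1721/2000
s(2y) = (1/(4643/5000) − 1)/(2) = 357/9286 ≈ 3.8445%

step 1 [0.5y] swap r/2=61/2439: DF=(1 − 61/2439·(0))/(1+61/2439) = 2439/2500 ≈ 0.975600
step 2 [1y] bond c/2=3/200: DF=(39943/40000 − 3/200·(0.975600))/(1+3/200) = 4847/5000 ≈ 0.969400
step 3 [1.5y] swap r/2=689/28761: DF=(1 − 689/28761·(0.975600+0.969400))/(1+689/28761) = 9311/10000 ≈ 0.931100
step 4 [2y] zero: DF = P = 4643/5000 ≈ 0.928600
step 5 [2.5y] swap r/2=904/47143: DF=(1 − 904/47143·(0.975600+0.969400+0.931100+0.928600))/(1+904/47143) = 1137/1250 ≈ 0.909600
step 6 [3y] swap r/2=1395/55748: DF=(1 − 1395/55748·(0.975600+0.969400+0.931100+0.928600+0.909600))/(1+1395/55748) = 1721/2000 ≈ 0.860500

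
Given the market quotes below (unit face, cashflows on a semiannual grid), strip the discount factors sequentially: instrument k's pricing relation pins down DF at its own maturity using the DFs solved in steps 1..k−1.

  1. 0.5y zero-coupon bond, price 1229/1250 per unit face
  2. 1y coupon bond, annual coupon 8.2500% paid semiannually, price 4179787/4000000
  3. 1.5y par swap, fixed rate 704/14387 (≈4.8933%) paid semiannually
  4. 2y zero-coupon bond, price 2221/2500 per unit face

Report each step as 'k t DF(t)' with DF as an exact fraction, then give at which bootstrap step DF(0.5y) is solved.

step 1 [0.5y] zero: DF = P = 1229/1250 ≈ 0.983200
step 2 [1y] bond c/2=33/800: DF=(4179787/4000000 − 33/800·(0.983200))/(1+33/800) = 4823/5000 ≈ 0.964600
step 3 [1.5y] swap r/2=352/14387: DF=(1 − 352/14387·(0.983200+0.964600))/(1+352/14387) = 581/625 ≈ 0.929600
step 4 [2y] zero: DF = P = 2221/2500 ≈ 0.888400

1 1/2 1229/1250
2 1 4823/5000
3 3/2 581/625
4 2 2221/2500
DF(0.5y) is solved at step 1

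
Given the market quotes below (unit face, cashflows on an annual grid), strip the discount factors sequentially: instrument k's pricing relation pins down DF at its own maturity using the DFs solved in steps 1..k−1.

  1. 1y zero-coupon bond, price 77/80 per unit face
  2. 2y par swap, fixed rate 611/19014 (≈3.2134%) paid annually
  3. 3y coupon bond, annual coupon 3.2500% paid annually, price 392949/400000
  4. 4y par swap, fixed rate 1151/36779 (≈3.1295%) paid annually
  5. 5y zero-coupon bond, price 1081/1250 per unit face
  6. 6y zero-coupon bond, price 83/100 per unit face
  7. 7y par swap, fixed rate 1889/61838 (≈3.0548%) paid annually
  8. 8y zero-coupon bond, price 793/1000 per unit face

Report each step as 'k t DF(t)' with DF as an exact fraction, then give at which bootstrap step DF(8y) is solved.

1 1 77/80
2 2 9389/10000
3 3 2229/2500
4 4 8849/10000
5 5 1081/1250
6 6 83/100
7 7 8111/10000
8 8 793/1000
DF(8y) is solved at step 8

step 1 [1y] zero: DF = P = 77/80 ≈ 0.962500
step 2 [2y] swap r/1=611/19014: DF=(1 − 611/19014·(0.962500))/(1+611/19014) = 9389/10000 ≈ 0.938900
step 3 [3y] bond c/1=13/400: DF=(392949/400000 − 13/400·(0.962500+0.938900))/(1+13/400) = 2229/2500 ≈ 0.891600
step 4 [4y] swap r/1=1151/36779: DF=(1 − 1151/36779·(0.962500+0.938900+0.891600))/(1+1151/36779) = 8849/10000 ≈ 0.884900
step 5 [5y] zero: DF = P = 1081/1250 ≈ 0.864800
step 6 [6y] zero: DF = P = 83/100 ≈ 0.830000
step 7 [7y] swap r/1=1889/61838: DF=(1 − 1889/61838·(0.962500+0.938900+0.891600+0.884900+0.864800+0.830000))/(1+1889/61838) = 8111/10000 ≈ 0.811100
step 8 [8y] zero: DF = P = 793/1000 ≈ 0.793000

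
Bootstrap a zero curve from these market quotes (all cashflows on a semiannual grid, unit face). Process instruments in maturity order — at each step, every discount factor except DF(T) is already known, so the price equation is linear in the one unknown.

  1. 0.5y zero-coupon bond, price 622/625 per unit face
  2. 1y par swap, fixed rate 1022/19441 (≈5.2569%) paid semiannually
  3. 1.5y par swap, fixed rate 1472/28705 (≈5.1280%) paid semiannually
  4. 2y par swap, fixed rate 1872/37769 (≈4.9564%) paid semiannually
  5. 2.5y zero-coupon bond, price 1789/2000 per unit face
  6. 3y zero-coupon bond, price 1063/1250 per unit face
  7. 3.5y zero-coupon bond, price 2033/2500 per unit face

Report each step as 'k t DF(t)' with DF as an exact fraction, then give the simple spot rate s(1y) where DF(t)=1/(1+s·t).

1 1/2 622/625
2 1 9489/10000
3 3/2 579/625
4 2 1133/1250
5 5/2 1789/2000
6 3 1063/1250
7 7/2 2033/2500
s(1y) = (1/(9489/10000) − 1)/(1) = 511/9489 ≈ 5.3852%

step 1 [0.5y] zero: DF = P = 622/625 ≈ 0.995200
step 2 [1y] swap r/2=511/19441: DF=(1 − 511/19441·(0.995200))/(1+511/19441) = 9489/10000 ≈ 0.948900
step 3 [1.5y] swap r/2=736/28705: DF=(1 − 736/28705·(0.995200+0.948900))/(1+736/28705) = 579/625 ≈ 0.926400
step 4 [2y] swap r/2=936/37769: DF=(1 − 936/37769·(0.995200+0.948900+0.926400))/(1+936/37769) = 1133/1250 ≈ 0.906400
step 5 [2.5y] zero: DF = P = 1789/2000 ≈ 0.894500
step 6 [3y] zero: DF = P = 1063/1250 ≈ 0.850400
step 7 [3.5y] zero: DF = P = 2033/2500 ≈ 0.813200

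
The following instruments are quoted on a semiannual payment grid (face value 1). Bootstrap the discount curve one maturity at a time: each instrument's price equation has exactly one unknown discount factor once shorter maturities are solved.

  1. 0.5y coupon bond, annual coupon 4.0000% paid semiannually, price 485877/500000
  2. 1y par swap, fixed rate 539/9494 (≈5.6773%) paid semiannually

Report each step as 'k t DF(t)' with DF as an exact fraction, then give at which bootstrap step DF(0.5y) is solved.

step 1 [0.5y] bond c/2=1/50: DF=(485877/500000 − 1/50·(0))/(1+1/50) = 9527/10000 ≈ 0.952700
step 2 [1y] swap r/2=539/18988: DF=(1 − 539/18988·(0.952700))/(1+539/18988) = 9461/10000 ≈ 0.946100

1 1/2 9527/10000
2 1 9461/10000
DF(0.5y) is solved at step 1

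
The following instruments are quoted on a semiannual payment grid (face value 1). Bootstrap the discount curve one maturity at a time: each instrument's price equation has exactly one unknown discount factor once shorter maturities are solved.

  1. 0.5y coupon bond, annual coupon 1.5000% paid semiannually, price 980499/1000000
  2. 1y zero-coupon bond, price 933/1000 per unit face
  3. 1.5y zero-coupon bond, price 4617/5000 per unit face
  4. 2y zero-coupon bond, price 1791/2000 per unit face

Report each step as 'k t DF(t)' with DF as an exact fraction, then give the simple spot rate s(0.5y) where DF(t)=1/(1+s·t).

step 1 [0.5y] bond c/2=3/400: DF=(980499/1000000 − 3/400·(0))/(1+3/400) = 2433/2500 ≈ 0.973200
step 2 [1y] zero: DF = P = 933/1000 ≈ 0.933000
step 3 [1.5y] zero: DF = P = 4617/5000 ≈ 0.923400
step 4 [2y] zero: DF = P = 1791/2000 ≈ 0.895500

1 1/2 2433/2500
2 1 933/1000
3 3/2 4617/5000
4 2 1791/2000
s(0.5y) = (1/(2433/2500) − 1)/(1/2) = 134/2433 ≈ 5.5076%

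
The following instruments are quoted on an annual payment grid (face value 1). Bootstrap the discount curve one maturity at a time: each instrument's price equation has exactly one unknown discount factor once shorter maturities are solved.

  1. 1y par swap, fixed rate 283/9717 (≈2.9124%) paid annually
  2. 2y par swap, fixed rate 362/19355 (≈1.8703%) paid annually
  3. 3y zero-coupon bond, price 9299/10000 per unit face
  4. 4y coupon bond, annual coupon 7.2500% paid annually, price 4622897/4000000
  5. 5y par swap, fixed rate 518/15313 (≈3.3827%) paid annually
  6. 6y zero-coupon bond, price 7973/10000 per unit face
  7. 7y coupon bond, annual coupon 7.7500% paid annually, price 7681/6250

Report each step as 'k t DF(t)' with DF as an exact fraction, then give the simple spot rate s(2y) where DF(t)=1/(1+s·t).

1 1 9717/10000
2 2 4819/5000
3 3 9299/10000
4 4 8839/10000
5 5 4223/5000
6 6 7973/10000
7 7 941/1250
s(2y) = (1/(4819/5000) − 1)/(2) = 181/9638 ≈ 1.8780%

step 1 [1y] swap r/1=283/9717: DF=(1 − 283/9717·(0))/(1+283/9717) = 9717/10000 ≈ 0.971700
step 2 [2y] swap r/1=362/19355: DF=(1 − 362/19355·(0.971700))/(1+362/19355) = 4819/5000 ≈ 0.963800
step 3 [3y] zero: DF = P = 9299/10000 ≈ 0.929900
step 4 [4y] bond c/1=29/400: DF=(4622897/4000000 − 29/400·(0.971700+0.963800+0.929900))/(1+29/400) = 8839/10000 ≈ 0.883900
step 5 [5y] swap r/1=518/15313: DF=(1 − 518/15313·(0.971700+0.963800+0.929900+0.883900))/(1+518/15313) = 4223/5000 ≈ 0.844600
step 6 [6y] zero: DF = P = 7973/10000 ≈ 0.797300
step 7 [7y] bond c/1=31/400: DF=(7681/6250 − 31/400·(0.971700+0.963800+0.929900+0.883900+0.844600+0.797300))/(1+31/400) = 941/1250 ≈ 0.752800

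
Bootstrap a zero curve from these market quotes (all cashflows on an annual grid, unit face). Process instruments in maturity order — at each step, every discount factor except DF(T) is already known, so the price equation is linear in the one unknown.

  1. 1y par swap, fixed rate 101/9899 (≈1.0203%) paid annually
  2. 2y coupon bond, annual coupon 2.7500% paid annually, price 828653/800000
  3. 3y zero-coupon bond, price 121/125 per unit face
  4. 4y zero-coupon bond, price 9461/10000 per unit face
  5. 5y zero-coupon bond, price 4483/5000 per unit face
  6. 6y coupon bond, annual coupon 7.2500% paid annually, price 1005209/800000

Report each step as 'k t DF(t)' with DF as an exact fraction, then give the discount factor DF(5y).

1 1 9899/10000
2 2 1227/1250
3 3 121/125
4 4 9461/10000
5 5 4483/5000
6 6 8483/10000
DF(5y) = 4483/5000 ≈ 0.896600

step 1 [1y] swap r/1=101/9899: DF=(1 − 101/9899·(0))/(1+101/9899) = 9899/10000 ≈ 0.989900
step 2 [2y] bond c/1=11/400: DF=(828653/800000 − 11/400·(0.989900))/(1+11/400) = 1227/1250 ≈ 0.981600
step 3 [3y] zero: DF = P = 121/125 ≈ 0.968000
step 4 [4y] zero: DF = P = 9461/10000 ≈ 0.946100
step 5 [5y] zero: DF = P = 4483/5000 ≈ 0.896600
step 6 [6y] bond c/1=29/400: DF=(1005209/800000 − 29/400·(0.989900+0.981600+0.968000+0.946100+0.896600))/(1+29/400) = 8483/10000 ≈ 0.848300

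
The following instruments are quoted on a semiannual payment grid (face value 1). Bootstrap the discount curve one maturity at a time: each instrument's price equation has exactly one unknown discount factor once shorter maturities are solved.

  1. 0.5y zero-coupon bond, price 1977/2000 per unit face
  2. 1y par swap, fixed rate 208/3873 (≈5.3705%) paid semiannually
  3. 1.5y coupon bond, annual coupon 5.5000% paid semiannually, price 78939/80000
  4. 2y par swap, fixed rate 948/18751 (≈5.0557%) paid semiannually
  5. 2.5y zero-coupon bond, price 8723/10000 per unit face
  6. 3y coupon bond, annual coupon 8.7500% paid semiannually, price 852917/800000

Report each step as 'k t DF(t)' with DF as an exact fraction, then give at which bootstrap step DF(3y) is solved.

1 1/2 1977/2000
2 1 237/250
3 3/2 1817/2000
4 2 2263/2500
5 5/2 8723/10000
6 3 8277/10000
DF(3y) is solved at step 6

step 1 [0.5y] zero: DF = P = 1977/2000 ≈ 0.988500
step 2 [1y] swap r/2=104/3873: DF=(1 − 104/3873·(0.988500))/(1+104/3873) = 237/250 ≈ 0.948000
step 3 [1.5y] bond c/2=11/400: DF=(78939/80000 − 11/400·(0.988500+0.948000))/(1+11/400) = 1817/2000 ≈ 0.908500
step 4 [2y] swap r/2=474/18751: DF=(1 − 474/18751·(0.988500+0.948000+0.908500))/(1+474/18751) = 2263/2500 ≈ 0.905200
step 5 [2.5y] zero: DF = P = 8723/10000 ≈ 0.872300
step 6 [3y] bond c/2=7/160: DF=(852917/800000 − 7/160·(0.988500+0.948000+0.908500+0.905200+0.872300))/(1+7/160) = 8277/10000 ≈ 0.827700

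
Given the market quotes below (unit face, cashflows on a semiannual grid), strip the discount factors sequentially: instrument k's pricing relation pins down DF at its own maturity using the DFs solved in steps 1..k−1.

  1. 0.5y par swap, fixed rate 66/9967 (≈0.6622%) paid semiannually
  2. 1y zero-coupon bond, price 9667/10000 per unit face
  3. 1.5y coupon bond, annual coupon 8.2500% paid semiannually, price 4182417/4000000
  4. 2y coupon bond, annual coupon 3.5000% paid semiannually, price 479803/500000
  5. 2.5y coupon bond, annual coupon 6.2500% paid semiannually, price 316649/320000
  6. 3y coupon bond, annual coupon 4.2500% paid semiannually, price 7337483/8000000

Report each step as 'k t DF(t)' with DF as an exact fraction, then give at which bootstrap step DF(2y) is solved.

step 1 [0.5y] swap r/2=33/9967: DF=(1 − 33/9967·(0))/(1+33/9967) = 9967/10000 ≈ 0.996700
step 2 [1y] zero: DF = P = 9667/10000 ≈ 0.966700
step 3 [1.5y] bond c/2=33/800: DF=(4182417/4000000 − 33/800·(0.996700+0.966700))/(1+33/800) = 579/625 ≈ 0.926400
step 4 [2y] bond c/2=7/400: DF=(479803/500000 − 7/400·(0.996700+0.966700+0.926400))/(1+7/400) = 4467/5000 ≈ 0.893400
step 5 [2.5y] bond c/2=1/32: DF=(316649/320000 − 1/32·(0.996700+0.966700+0.926400+0.893400))/(1+1/32) = 8449/10000 ≈ 0.844900
step 6 [3y] bond c/2=17/800: DF=(7337483/8000000 − 17/800·(0.996700+0.966700+0.926400+0.893400+0.844900))/(1+17/800) = 4009/5000 ≈ 0.801800

1 1/2 9967/10000
2 1 9667/10000
3 3/2 579/625
4 2 4467/5000
5 5/2 8449/10000
6 3 4009/5000
DF(2y) is solved at step 4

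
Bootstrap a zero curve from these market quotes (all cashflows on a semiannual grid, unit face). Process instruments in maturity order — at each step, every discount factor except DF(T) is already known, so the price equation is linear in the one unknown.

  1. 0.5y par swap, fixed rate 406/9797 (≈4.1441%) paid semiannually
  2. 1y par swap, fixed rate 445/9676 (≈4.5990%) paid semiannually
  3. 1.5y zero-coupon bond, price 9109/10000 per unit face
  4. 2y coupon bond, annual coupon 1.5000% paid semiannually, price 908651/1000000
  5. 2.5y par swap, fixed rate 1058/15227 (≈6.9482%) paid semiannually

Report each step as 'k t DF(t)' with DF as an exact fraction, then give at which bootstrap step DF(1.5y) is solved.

1 1/2 9797/10000
2 1 1911/2000
3 3/2 9109/10000
4 2 8807/10000
5 5/2 8413/10000
DF(1.5y) is solved at step 3

step 1 [0.5y] swap r/2=203/9797: DF=(1 − 203/9797·(0))/(1+203/9797) = 9797/10000 ≈ 0.979700
step 2 [1y] swap r/2=445/19352: DF=(1 − 445/19352·(0.979700))/(1+445/19352) = 1911/2000 ≈ 0.955500
step 3 [1.5y] zero: DF = P = 9109/10000 ≈ 0.910900
step 4 [2y] bond c/2=3/400: DF=(908651/1000000 − 3/400·(0.979700+0.955500+0.910900))/(1+3/400) = 8807/10000 ≈ 0.880700
step 5 [2.5y] swap r/2=529/15227: DF=(1 − 529/15227·(0.979700+0.955500+0.910900+0.880700))/(1+529/15227) = 8413/10000 ≈ 0.841300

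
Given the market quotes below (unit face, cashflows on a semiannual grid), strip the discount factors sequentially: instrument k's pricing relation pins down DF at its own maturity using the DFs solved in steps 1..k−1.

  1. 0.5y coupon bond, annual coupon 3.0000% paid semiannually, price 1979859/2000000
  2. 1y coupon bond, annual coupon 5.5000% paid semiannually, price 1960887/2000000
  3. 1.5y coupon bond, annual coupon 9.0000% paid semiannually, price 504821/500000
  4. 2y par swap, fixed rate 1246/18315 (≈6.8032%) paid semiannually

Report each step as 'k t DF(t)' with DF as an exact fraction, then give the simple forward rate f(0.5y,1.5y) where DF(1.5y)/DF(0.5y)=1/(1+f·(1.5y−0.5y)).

1 1/2 9753/10000
2 1 9281/10000
3 3/2 4421/5000
4 2 4377/5000
f(0.5y,1.5y) = ((9753/10000)/(4421/5000) − 1)/(1) = 911/8842 ≈ 10.3031%

step 1 [0.5y] bond c/2=3/200: DF=(1979859/2000000 − 3/200·(0))/(1+3/200) = 9753/10000 ≈ 0.975300
step 2 [1y] bond c/2=11/400: DF=(1960887/2000000 − 11/400·(0.975300))/(1+11/400) = 9281/10000 ≈ 0.928100
step 3 [1.5y] bond c/2=9/200: DF=(504821/500000 − 9/200·(0.975300+0.928100))/(1+9/200) = 4421/5000 ≈ 0.884200
step 4 [2y] swap r/2=623/18315: DF=(1 − 623/18315·(0.975300+0.928100+0.884200))/(1+623/18315) = 4377/5000 ≈ 0.875400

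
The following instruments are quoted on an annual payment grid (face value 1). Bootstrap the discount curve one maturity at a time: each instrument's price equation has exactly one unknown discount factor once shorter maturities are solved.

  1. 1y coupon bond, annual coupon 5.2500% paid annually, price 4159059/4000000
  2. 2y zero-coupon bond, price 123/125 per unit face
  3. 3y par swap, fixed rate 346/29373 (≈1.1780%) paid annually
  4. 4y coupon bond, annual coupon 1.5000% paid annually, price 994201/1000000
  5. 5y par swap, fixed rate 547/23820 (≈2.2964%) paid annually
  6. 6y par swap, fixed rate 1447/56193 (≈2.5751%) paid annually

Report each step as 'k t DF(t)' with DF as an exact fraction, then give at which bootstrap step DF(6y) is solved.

step 1 [1y] bond c/1=21/400: DF=(4159059/4000000 − 21/400·(0))/(1+21/400) = 9879/10000 ≈ 0.987900
step 2 [2y] zero: DF = P = 123/125 ≈ 0.984000
step 3 [3y] swap r/1=346/29373: DF=(1 − 346/29373·(0.987900+0.984000))/(1+346/29373) = 4827/5000 ≈ 0.965400
step 4 [4y] bond c/1=3/200: DF=(994201/1000000 − 3/200·(0.987900+0.984000+0.965400))/(1+3/200) = 9361/10000 ≈ 0.936100
step 5 [5y] swap r/1=547/23820: DF=(1 − 547/23820·(0.987900+0.984000+0.965400+0.936100))/(1+547/23820) = 4453/5000 ≈ 0.890600
step 6 [6y] swap r/1=1447/56193: DF=(1 − 1447/56193·(0.987900+0.984000+0.965400+0.936100+0.890600))/(1+1447/56193) = 8553/10000 ≈ 0.855300

1 1 9879/10000
2 2 123/125
3 3 4827/5000
4 4 9361/10000
5 5 4453/5000
6 6 8553/10000
DF(6y) is solved at step 6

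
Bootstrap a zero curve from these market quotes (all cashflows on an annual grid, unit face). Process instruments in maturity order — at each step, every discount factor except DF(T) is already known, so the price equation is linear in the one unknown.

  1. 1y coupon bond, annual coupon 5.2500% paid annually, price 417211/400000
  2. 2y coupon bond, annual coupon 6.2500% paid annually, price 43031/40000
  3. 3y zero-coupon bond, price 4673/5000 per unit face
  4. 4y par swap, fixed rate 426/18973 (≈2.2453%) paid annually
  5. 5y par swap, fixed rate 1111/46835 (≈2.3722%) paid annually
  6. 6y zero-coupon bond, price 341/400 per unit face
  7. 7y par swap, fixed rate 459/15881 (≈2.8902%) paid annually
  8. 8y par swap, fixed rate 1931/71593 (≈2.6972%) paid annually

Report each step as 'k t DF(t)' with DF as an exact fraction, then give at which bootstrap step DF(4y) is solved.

1 1 991/1000
2 2 4771/5000
3 3 4673/5000
4 4 2287/2500
5 5 8889/10000
6 6 341/400
7 7 2041/2500
8 8 8069/10000
DF(4y) is solved at step 4

step 1 [1y] bond c/1=21/400: DF=(417211/400000 − 21/400·(0))/(1+21/400) = 991/1000 ≈ 0.991000
step 2 [2y] bond c/1=1/16: DF=(43031/40000 − 1/16·(0.991000))/(1+1/16) = 4771/5000 ≈ 0.954200
step 3 [3y] zero: DF = P = 4673/5000 ≈ 0.934600
step 4 [4y] swap r/1=426/18973: DF=(1 − 426/18973·(0.991000+0.954200+0.934600))/(1+426/18973) = 2287/2500 ≈ 0.914800
step 5 [5y] swap r/1=1111/46835: DF=(1 − 1111/46835·(0.991000+0.954200+0.934600+0.914800))/(1+1111/46835) = 8889/10000 ≈ 0.888900
step 6 [6y] zero: DF = P = 341/400 ≈ 0.852500
step 7 [7y] swap r/1=459/15881: DF=(1 − 459/15881·(0.991000+0.954200+0.934600+0.914800+0.888900+0.852500))/(1+459/15881) = 2041/2500 ≈ 0.816400
step 8 [8y] swap r/1=1931/71593: DF=(1 − 1931/71593·(0.991000+0.954200+0.934600+0.914800+0.888900+0.852500+0.816400))/(1+1931/71593) = 8069/10000 ≈ 0.806900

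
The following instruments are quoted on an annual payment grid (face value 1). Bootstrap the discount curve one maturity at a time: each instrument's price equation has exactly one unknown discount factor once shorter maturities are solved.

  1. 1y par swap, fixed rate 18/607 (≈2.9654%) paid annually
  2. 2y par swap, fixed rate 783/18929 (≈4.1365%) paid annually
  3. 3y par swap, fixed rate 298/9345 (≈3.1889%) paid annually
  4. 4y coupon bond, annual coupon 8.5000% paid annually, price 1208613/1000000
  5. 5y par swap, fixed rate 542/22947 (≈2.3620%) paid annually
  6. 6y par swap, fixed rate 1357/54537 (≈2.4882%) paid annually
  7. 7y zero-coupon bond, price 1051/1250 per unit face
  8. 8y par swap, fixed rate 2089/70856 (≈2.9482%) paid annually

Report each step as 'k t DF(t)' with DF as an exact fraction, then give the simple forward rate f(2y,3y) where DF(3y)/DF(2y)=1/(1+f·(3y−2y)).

step 1 [1y] swap r/1=18/607: DF=(1 − 18/607·(0))/(1+18/607) = 607/625 ≈ 0.971200
step 2 [2y] swap r/1=783/18929: DF=(1 − 783/18929·(0.971200))/(1+783/18929) = 9217/10000 ≈ 0.921700
step 3 [3y] swap r/1=298/9345: DF=(1 − 298/9345·(0.971200+0.921700))/(1+298/9345) = 4553/5000 ≈ 0.910600
step 4 [4y] bond c/1=17/200: DF=(1208613/1000000 − 17/200·(0.971200+0.921700+0.910600))/(1+17/200) = 8943/10000 ≈ 0.894300
step 5 [5y] swap r/1=542/22947: DF=(1 − 542/22947·(0.971200+0.921700+0.910600+0.894300))/(1+542/22947) = 2229/2500 ≈ 0.891600
step 6 [6y] swap r/1=1357/54537: DF=(1 − 1357/54537·(0.971200+0.921700+0.910600+0.894300+0.891600))/(1+1357/54537) = 8643/10000 ≈ 0.864300
step 7 [7y] zero: DF = P = 1051/1250 ≈ 0.840800
step 8 [8y] swap r/1=2089/70856: DF=(1 − 2089/70856·(0.971200+0.921700+0.910600+0.894300+0.891600+0.864300+0.840800))/(1+2089/70856) = 7911/10000 ≈ 0.791100

1 1 607/625
2 2 9217/10000
3 3 4553/5000
4 4 8943/10000
5 5 2229/2500
6 6 8643/10000
7 7 1051/1250
8 8 7911/10000
f(2y,3y) = ((9217/10000)/(4553/5000) − 1)/(1) = 111/9106 ≈ 1.2190%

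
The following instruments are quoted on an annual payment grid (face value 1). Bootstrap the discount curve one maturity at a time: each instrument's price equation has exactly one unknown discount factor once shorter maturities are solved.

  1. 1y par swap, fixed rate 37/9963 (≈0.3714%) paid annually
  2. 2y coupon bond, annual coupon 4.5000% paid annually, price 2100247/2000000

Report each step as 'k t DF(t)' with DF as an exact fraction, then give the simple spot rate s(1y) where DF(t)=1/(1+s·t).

step 1 [1y] swap r/1=37/9963: DF=(1 − 37/9963·(0))/(1+37/9963) = 9963/10000 ≈ 0.996300
step 2 [2y] bond c/1=9/200: DF=(2100247/2000000 − 9/200·(0.996300))/(1+9/200) = 481/500 ≈ 0.962000

1 1 9963/10000
2 2 481/500
s(1y) = (1/(9963/10000) − 1)/(1) = 37/9963 ≈ 0.3714%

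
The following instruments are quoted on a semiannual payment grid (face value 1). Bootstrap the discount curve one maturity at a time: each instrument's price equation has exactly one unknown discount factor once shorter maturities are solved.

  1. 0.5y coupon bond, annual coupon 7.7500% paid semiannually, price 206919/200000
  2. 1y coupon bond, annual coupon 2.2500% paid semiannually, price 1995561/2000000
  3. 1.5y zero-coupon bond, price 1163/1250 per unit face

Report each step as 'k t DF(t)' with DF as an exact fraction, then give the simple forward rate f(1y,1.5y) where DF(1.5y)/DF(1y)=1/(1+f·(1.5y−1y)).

1 1/2 249/250
2 1 2439/2500
3 3/2 1163/1250
f(1y,1.5y) = ((2439/2500)/(1163/1250) − 1)/(1/2) = 113/1163 ≈ 9.7163%

step 1 [0.5y] bond c/2=31/800: DF=(206919/200000 − 31/800·(0))/(1+31/800) = 249/250 ≈ 0.996000
step 2 [1y] bond c/2=9/800: DF=(1995561/2000000 − 9/800·(0.996000))/(1+9/800) = 2439/2500 ≈ 0.975600
step 3 [1.5y] zero: DF = P = 1163/1250 ≈ 0.930400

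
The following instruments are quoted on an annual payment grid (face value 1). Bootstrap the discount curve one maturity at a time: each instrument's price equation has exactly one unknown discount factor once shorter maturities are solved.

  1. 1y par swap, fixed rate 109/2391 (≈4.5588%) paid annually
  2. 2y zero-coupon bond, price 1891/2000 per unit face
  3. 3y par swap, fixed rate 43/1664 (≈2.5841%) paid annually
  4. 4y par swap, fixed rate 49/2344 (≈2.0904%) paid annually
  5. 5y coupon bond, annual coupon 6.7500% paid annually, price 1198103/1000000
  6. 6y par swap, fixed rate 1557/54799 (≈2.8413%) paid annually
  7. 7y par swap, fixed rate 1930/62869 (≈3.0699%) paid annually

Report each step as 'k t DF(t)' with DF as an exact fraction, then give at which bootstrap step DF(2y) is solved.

step 1 [1y] swap r/1=109/2391: DF=(1 − 109/2391·(0))/(1+109/2391) = 2391/2500 ≈ 0.956400
step 2 [2y] zero: DF = P = 1891/2000 ≈ 0.945500
step 3 [3y] swap r/1=43/1664: DF=(1 − 43/1664·(0.956400+0.945500))/(1+43/1664) = 9269/10000 ≈ 0.926900
step 4 [4y] swap r/1=49/2344: DF=(1 − 49/2344·(0.956400+0.945500+0.926900))/(1+49/2344) = 576/625 ≈ 0.921600
step 5 [5y] bond c/1=27/400: DF=(1198103/1000000 − 27/400·(0.956400+0.945500+0.926900+0.921600))/(1+27/400) = 2213/2500 ≈ 0.885200
step 6 [6y] swap r/1=1557/54799: DF=(1 − 1557/54799·(0.956400+0.945500+0.926900+0.921600+0.885200))/(1+1557/54799) = 8443/10000 ≈ 0.844300
step 7 [7y] swap r/1=1930/62869: DF=(1 − 1930/62869·(0.956400+0.945500+0.926900+0.921600+0.885200+0.844300))/(1+1930/62869) = 807/1000 ≈ 0.807000

1 1 2391/2500
2 2 1891/2000
3 3 9269/10000
4 4 576/625
5 5 2213/2500
6 6 8443/10000
7 7 807/1000
DF(2y) is solved at step 2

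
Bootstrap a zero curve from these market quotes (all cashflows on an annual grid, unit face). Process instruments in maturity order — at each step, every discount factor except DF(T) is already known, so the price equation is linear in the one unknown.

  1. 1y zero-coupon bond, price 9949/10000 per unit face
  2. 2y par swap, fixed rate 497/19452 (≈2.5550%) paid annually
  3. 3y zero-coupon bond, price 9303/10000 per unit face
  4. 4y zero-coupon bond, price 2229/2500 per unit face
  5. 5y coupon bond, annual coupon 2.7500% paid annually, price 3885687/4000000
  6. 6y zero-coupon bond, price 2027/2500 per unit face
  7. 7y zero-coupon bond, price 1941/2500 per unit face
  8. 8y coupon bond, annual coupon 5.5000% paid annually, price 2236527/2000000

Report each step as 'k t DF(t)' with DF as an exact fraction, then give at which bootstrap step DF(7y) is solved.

step 1 [1y] zero: DF = P = 9949/10000 ≈ 0.994900
step 2 [2y] swap r/1=497/19452: DF=(1 − 497/19452·(0.994900))/(1+497/19452) = 9503/10000 ≈ 0.950300
step 3 [3y] zero: DF = P = 9303/10000 ≈ 0.930300
step 4 [4y] zero: DF = P = 2229/2500 ≈ 0.891600
step 5 [5y] bond c/1=11/400: DF=(3885687/4000000 − 11/400·(0.994900+0.950300+0.930300+0.891600))/(1+11/400) = 4223/5000 ≈ 0.844600
step 6 [6y] zero: DF = P = 2027/2500 ≈ 0.810800
step 7 [7y] zero: DF = P = 1941/2500 ≈ 0.776400
step 8 [8y] bond c/1=11/200: DF=(2236527/2000000 − 11/200·(0.994900+0.950300+0.930300+0.891600+0.844600+0.810800+0.776400))/(1+11/200) = 921/1250 ≈ 0.736800

1 1 9949/10000
2 2 9503/10000
3 3 9303/10000
4 4 2229/2500
5 5 4223/5000
6 6 2027/2500
7 7 1941/2500
8 8 921/1250
DF(7y) is solved at step 7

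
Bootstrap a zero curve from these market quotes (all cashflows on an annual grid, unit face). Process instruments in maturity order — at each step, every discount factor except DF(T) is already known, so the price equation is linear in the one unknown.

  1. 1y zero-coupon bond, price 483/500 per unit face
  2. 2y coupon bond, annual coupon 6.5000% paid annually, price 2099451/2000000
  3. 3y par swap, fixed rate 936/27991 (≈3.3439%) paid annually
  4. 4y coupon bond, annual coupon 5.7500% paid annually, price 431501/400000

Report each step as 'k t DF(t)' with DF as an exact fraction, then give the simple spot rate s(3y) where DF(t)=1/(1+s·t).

1 1 483/500
2 2 9267/10000
3 3 1133/1250
4 4 8679/10000
s(3y) = (1/(1133/1250) − 1)/(3) = 39/1133 ≈ 3.4422%

step 1 [1y] zero: DF = P = 483/500 ≈ 0.966000
step 2 [2y] bond c/1=13/200: DF=(2099451/2000000 − 13/200·(0.966000))/(1+13/200) = 9267/10000 ≈ 0.926700
step 3 [3y] swap r/1=936/27991: DF=(1 − 936/27991·(0.966000+0.926700))/(1+936/27991) = 1133/1250 ≈ 0.906400
step 4 [4y] bond c/1=23/400: DF=(431501/400000 − 23/400·(0.966000+0.926700+0.906400))/(1+23/400) = 8679/10000 ≈ 0.867900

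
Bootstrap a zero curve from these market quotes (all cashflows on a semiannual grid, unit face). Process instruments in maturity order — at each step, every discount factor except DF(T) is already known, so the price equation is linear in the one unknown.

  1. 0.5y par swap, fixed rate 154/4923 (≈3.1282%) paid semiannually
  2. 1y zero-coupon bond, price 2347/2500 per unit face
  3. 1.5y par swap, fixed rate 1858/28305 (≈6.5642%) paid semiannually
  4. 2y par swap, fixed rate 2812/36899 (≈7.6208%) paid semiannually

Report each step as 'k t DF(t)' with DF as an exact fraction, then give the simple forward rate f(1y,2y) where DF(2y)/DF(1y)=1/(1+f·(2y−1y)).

step 1 [0.5y] swap r/2=77/4923: DF=(1 − 77/4923·(0))/(1+77/4923) = 4923/5000 ≈ 0.984600
step 2 [1y] zero: DF = P = 2347/2500 ≈ 0.938800
step 3 [1.5y] swap r/2=929/28305: DF=(1 − 929/28305·(0.984600+0.938800))/(1+929/28305) = 9071/10000 ≈ 0.907100
step 4 [2y] swap r/2=1406/36899: DF=(1 − 1406/36899·(0.984600+0.938800+0.907100))/(1+1406/36899) = 4297/5000 ≈ 0.859400

1 1/2 4923/5000
2 1 2347/2500
3 3/2 9071/10000
4 2 4297/5000
f(1y,2y) = ((2347/2500)/(4297/5000) − 1)/(1) = 397/4297 ≈ 9.2390%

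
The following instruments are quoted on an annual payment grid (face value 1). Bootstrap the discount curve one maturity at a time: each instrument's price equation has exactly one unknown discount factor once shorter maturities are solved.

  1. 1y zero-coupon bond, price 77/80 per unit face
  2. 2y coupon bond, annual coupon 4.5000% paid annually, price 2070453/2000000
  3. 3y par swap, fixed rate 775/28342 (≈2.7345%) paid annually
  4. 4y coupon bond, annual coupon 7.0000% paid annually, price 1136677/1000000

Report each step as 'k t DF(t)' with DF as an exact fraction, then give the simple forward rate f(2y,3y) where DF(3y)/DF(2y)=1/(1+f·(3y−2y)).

1 1 77/80
2 2 2373/2500
3 3 369/400
4 4 8769/10000
f(2y,3y) = ((2373/2500)/(369/400) − 1)/(1) = 89/3075 ≈ 2.8943%

step 1 [1y] zero: DF = P = 77/80 ≈ 0.962500
step 2 [2y] bond c/1=9/200: DF=(2070453/2000000 − 9/200·(0.962500))/(1+9/200) = 2373/2500 ≈ 0.949200
step 3 [3y] swap r/1=775/28342: DF=(1 − 775/28342·(0.962500+0.949200))/(1+775/28342) = 369/400 ≈ 0.922500
step 4 [4y] bond c/1=7/100: DF=(1136677/1000000 − 7/100·(0.962500+0.949200+0.922500))/(1+7/100) = 8769/10000 ≈ 0.876900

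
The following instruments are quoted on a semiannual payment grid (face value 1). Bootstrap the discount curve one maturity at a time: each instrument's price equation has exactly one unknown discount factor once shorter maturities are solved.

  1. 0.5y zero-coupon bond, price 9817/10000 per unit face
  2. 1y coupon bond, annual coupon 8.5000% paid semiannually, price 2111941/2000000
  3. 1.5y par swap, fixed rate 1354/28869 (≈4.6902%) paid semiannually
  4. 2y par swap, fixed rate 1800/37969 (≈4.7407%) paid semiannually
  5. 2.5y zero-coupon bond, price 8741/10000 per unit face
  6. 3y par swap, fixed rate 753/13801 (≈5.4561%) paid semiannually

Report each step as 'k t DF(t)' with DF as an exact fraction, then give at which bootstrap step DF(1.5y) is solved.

step 1 [0.5y] zero: DF = P = 9817/10000 ≈ 0.981700
step 2 [1y] bond c/2=17/400: DF=(2111941/2000000 − 17/400·(0.981700))/(1+17/400) = 9729/10000 ≈ 0.972900
step 3 [1.5y] swap r/2=677/28869: DF=(1 − 677/28869·(0.981700+0.972900))/(1+677/28869) = 9323/10000 ≈ 0.932300
step 4 [2y] swap r/2=900/37969: DF=(1 − 900/37969·(0.981700+0.972900+0.932300))/(1+900/37969) = 91/100 ≈ 0.910000
step 5 [2.5y] zero: DF = P = 8741/10000 ≈ 0.874100
step 6 [3y] swap r/2=753/27602: DF=(1 − 753/27602·(0.981700+0.972900+0.932300+0.910000+0.874100))/(1+753/27602) = 4247/5000 ≈ 0.849400

1 1/2 9817/10000
2 1 9729/10000
3 3/2 9323/10000
4 2 91/100
5 5/2 8741/10000
6 3 4247/5000
DF(1.5y) is solved at step 3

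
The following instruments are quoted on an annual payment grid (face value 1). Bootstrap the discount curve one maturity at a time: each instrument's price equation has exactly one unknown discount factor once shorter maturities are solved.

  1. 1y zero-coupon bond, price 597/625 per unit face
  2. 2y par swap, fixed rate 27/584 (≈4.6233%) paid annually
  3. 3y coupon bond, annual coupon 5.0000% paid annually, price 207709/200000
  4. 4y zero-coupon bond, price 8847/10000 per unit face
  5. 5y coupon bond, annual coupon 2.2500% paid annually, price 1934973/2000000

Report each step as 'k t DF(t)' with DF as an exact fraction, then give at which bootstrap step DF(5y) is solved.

1 1 597/625
2 2 571/625
3 3 9001/10000
4 4 8847/10000
5 5 4329/5000
DF(5y) is solved at step 5

step 1 [1y] zero: DF = P = 597/625 ≈ 0.955200
step 2 [2y] swap r/1=27/584: DF=(1 − 27/584·(0.955200))/(1+27/584) = 571/625 ≈ 0.913600
step 3 [3y] bond c/1=1/20: DF=(207709/200000 − 1/20·(0.955200+0.913600))/(1+1/20) = 9001/10000 ≈ 0.900100
step 4 [4y] zero: DF = P = 8847/10000 ≈ 0.884700
step 5 [5y] bond c/1=9/400: DF=(1934973/2000000 − 9/400·(0.955200+0.913600+0.900100+0.884700))/(1+9/400) = 4329/5000 ≈ 0.865800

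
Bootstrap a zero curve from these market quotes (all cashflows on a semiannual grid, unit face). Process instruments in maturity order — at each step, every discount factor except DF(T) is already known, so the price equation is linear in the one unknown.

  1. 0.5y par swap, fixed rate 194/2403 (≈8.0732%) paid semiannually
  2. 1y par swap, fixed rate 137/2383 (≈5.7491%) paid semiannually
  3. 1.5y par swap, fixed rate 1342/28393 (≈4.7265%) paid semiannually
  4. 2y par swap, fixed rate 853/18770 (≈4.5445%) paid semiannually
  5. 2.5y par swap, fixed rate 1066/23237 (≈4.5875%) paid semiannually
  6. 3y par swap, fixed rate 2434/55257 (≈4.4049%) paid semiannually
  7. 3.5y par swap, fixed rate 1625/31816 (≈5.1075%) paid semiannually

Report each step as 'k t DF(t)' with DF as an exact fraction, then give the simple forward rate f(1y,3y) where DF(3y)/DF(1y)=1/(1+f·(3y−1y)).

step 1 [0.5y] swap r/2=97/2403: DF=(1 − 97/2403·(0))/(1+97/2403) = 2403/2500 ≈ 0.961200
step 2 [1y] swap r/2=137/4766: DF=(1 − 137/4766·(0.961200))/(1+137/4766) = 2363/2500 ≈ 0.945200
step 3 [1.5y] swap r/2=671/28393: DF=(1 − 671/28393·(0.961200+0.945200))/(1+671/28393) = 9329/10000 ≈ 0.932900
step 4 [2y] swap r/2=853/37540: DF=(1 − 853/37540·(0.961200+0.945200+0.932900))/(1+853/37540) = 9147/10000 ≈ 0.914700
step 5 [2.5y] swap r/2=533/23237: DF=(1 − 533/23237·(0.961200+0.945200+0.932900+0.914700))/(1+533/23237) = 4467/5000 ≈ 0.893400
step 6 [3y] swap r/2=1217/55257: DF=(1 − 1217/55257·(0.961200+0.945200+0.932900+0.914700+0.893400))/(1+1217/55257) = 8783/10000 ≈ 0.878300
step 7 [3.5y] swap r/2=1625/63632: DF=(1 − 1625/63632·(0.961200+0.945200+0.932900+0.914700+0.893400+0.878300))/(1+1625/63632) = 67/80 ≈ 0.837500

1 1/2 2403/2500
2 1 2363/2500
3 3/2 9329/10000
4 2 9147/10000
5 5/2 4467/5000
6 3 8783/10000
7 7/2 67/80
f(1y,3y) = ((2363/2500)/(8783/10000) − 1)/(2) = 669/17566 ≈ 3.8085%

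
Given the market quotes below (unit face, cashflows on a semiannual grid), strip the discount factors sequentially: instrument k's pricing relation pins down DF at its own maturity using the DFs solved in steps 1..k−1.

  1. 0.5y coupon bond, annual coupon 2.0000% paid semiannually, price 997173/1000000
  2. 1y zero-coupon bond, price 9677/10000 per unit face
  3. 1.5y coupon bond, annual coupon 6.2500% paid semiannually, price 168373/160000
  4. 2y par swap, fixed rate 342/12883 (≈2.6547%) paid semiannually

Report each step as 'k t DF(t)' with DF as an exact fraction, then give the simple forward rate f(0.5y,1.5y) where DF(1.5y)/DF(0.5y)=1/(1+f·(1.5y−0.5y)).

1 1/2 9873/10000
2 1 9677/10000
3 3/2 2403/2500
4 2 9487/10000
f(0.5y,1.5y) = ((9873/10000)/(2403/2500) − 1)/(1) = 29/1068 ≈ 2.7154%

step 1 [0.5y] bond c/2=1/100: DF=(997173/1000000 − 1/100·(0))/(1+1/100) = 9873/10000 ≈ 0.987300
step 2 [1y] zero: DF = P = 9677/10000 ≈ 0.967700
step 3 [1.5y] bond c/2=1/32: DF=(168373/160000 − 1/32·(0.987300+0.967700))/(1+1/32) = 2403/2500 ≈ 0.961200
step 4 [2y] swap r/2=171/12883: DF=(1 − 171/12883·(0.987300+0.967700+0.961200))/(1+171/12883) = 9487/10000 ≈ 0.948700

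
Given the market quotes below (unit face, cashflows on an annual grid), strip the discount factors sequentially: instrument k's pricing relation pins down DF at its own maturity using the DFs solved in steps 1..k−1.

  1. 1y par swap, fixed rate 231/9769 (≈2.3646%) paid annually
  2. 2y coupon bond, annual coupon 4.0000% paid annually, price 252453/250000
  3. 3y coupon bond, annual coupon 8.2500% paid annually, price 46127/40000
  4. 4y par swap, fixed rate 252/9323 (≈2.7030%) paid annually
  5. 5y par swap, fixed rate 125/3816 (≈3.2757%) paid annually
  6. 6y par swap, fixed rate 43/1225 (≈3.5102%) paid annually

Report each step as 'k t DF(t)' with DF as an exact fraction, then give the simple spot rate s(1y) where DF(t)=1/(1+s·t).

step 1 [1y] swap r/1=231/9769: DF=(1 − 231/9769·(0))/(1+231/9769) = 9769/10000 ≈ 0.976900
step 2 [2y] bond c/1=1/25: DF=(252453/250000 − 1/25·(0.976900))/(1+1/25) = 4667/5000 ≈ 0.933400
step 3 [3y] bond c/1=33/400: DF=(46127/40000 − 33/400·(0.976900+0.933400))/(1+33/400) = 9197/10000 ≈ 0.919700
step 4 [4y] swap r/1=252/9323: DF=(1 − 252/9323·(0.976900+0.933400+0.919700))/(1+252/9323) = 562/625 ≈ 0.899200
step 5 [5y] swap r/1=125/3816: DF=(1 − 125/3816·(0.976900+0.933400+0.919700+0.899200))/(1+125/3816) = 17/20 ≈ 0.850000
step 6 [6y] swap r/1=43/1225: DF=(1 − 43/1225·(0.976900+0.933400+0.919700+0.899200+0.850000))/(1+43/1225) = 2027/2500 ≈ 0.810800

1 1 9769/10000
2 2 4667/5000
3 3 9197/10000
4 4 562/625
5 5 17/20
6 6 2027/2500
s(1y) = (1/(9769/10000) − 1)/(1) = 231/9769 ≈ 2.3646%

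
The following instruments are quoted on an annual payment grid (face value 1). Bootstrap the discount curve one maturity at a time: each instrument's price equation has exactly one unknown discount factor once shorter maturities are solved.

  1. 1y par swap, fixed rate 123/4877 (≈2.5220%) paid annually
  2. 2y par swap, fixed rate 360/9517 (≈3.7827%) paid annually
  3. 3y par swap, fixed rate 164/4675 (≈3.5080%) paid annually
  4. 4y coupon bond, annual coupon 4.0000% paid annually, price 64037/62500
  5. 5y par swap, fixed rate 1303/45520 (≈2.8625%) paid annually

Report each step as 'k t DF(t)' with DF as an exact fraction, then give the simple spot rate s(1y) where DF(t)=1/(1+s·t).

step 1 [1y] swap r/1=123/4877: DF=(1 − 123/4877·(0))/(1+123/4877) = 4877/5000 ≈ 0.975400
step 2 [2y] swap r/1=360/9517: DF=(1 − 360/9517·(0.975400))/(1+360/9517) = 116/125 ≈ 0.928000
step 3 [3y] swap r/1=164/4675: DF=(1 − 164/4675·(0.975400+0.928000))/(1+164/4675) = 1127/1250 ≈ 0.901600
step 4 [4y] bond c/1=1/25: DF=(64037/62500 − 1/25·(0.975400+0.928000+0.901600))/(1+1/25) = 8773/10000 ≈ 0.877300
step 5 [5y] swap r/1=1303/45520: DF=(1 − 1303/45520·(0.975400+0.928000+0.901600+0.877300))/(1+1303/45520) = 8697/10000 ≈ 0.869700

1 1 4877/5000
2 2 116/125
3 3 1127/1250
4 4 8773/10000
5 5 8697/10000
s(1y) = (1/(4877/5000) − 1)/(1) = 123/4877 ≈ 2.5220%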